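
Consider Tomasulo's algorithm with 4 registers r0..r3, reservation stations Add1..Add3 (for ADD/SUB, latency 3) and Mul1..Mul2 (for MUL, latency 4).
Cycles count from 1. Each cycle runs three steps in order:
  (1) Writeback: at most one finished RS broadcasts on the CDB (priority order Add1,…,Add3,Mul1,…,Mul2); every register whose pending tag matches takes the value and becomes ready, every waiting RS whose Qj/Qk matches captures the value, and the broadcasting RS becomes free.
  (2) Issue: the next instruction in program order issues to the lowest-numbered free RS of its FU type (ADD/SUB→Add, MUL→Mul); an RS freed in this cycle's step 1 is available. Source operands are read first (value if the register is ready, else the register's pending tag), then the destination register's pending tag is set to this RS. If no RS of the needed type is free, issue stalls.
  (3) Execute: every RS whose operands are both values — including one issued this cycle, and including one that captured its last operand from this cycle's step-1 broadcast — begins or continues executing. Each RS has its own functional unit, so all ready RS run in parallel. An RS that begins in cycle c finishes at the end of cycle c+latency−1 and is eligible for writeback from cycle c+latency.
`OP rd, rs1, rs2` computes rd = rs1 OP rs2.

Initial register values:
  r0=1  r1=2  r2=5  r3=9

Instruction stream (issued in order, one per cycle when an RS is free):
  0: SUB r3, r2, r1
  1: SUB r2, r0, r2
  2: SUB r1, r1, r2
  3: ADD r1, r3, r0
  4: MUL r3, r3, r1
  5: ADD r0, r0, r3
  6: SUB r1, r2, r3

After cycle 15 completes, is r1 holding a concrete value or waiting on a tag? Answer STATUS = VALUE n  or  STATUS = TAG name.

STATUS = VALUE -16

c1: issue SUB r3<-Add1 | r0:1,r1:2,r2:5,r3:Add1
c2: issue SUB r2<-Add2 | r0:1,r1:2,r2:Add2,r3:Add1
c3: issue SUB r1<-Add3 | r0:1,r1:Add3,r2:Add2,r3:Add1
c4: CDB Add1=3; issue ADD r1<-Add1 | r0:1,r1:Add1,r2:Add2,r3:3
c5: CDB Add2=-4; issue MUL r3<-Mul1 | r0:1,r1:Add1,r2:-4,r3:Mul1
c6: issue ADD r0<-Add2 | r0:Add2,r1:Add1,r2:-4,r3:Mul1
c7: CDB Add1=4; issue SUB r1<-Add1 | r0:Add2,r1:Add1,r2:-4,r3:Mul1
c8: CDB Add3=6 | r0:Add2,r1:Add1,r2:-4,r3:Mul1
c9: - | r0:Add2,r1:Add1,r2:-4,r3:Mul1
c10: - | r0:Add2,r1:Add1,r2:-4,r3:Mul1
c11: CDB Mul1=12 | r0:Add2,r1:Add1,r2:-4,r3:12
c12: - | r0:Add2,r1:Add1,r2:-4,r3:12
c13: - | r0:Add2,r1:Add1,r2:-4,r3:12
c14: CDB Add1=-16 | r0:Add2,r1:-16,r2:-4,r3:12
c15: CDB Add2=13 | r0:13,r1:-16,r2:-4,r3:12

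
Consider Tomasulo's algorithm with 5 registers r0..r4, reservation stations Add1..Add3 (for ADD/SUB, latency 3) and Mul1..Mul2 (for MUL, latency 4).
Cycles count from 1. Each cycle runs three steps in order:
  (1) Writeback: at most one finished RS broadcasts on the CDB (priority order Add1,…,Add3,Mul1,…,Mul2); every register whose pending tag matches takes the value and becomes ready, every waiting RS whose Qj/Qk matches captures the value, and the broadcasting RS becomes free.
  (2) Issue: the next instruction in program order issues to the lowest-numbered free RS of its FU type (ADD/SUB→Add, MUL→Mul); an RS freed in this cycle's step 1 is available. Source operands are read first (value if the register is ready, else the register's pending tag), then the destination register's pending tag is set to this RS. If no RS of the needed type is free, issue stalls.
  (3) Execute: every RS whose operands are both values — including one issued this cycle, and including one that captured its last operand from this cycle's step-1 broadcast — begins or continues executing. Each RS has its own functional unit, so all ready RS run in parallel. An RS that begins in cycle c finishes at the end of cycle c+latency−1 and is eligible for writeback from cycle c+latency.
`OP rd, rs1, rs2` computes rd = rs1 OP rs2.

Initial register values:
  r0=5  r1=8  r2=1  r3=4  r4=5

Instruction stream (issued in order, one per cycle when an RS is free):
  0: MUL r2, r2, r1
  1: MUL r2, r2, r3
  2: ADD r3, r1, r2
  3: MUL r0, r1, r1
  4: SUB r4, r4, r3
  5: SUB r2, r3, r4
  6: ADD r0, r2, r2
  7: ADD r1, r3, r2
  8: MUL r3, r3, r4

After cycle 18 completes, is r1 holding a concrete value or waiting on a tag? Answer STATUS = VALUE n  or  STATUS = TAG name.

  c1: issue MUL r2<-Mul1  regs: r0:5,r1:8,r2:Mul1,r3:4,r4:5
  c2: issue MUL r2<-Mul2  regs: r0:5,r1:8,r2:Mul2,r3:4,r4:5
  c3: issue ADD r3<-Add1  regs: r0:5,r1:8,r2:Mul2,r3:Add1,r4:5
  c4: stall  regs: r0:5,r1:8,r2:Mul2,r3:Add1,r4:5
  c5: CDB Mul1=8; issue MUL r0<-Mul1  regs: r0:Mul1,r1:8,r2:Mul2,r3:Add1,r4:5
  c6: issue SUB r4<-Add2  regs: r0:Mul1,r1:8,r2:Mul2,r3:Add1,r4:Add2
  c7: issue SUB r2<-Add3  regs: r0:Mul1,r1:8,r2:Add3,r3:Add1,r4:Add2
  c8: stall  regs: r0:Mul1,r1:8,r2:Add3,r3:Add1,r4:Add2
  c9: CDB Mul1=64; stall  regs: r0:64,r1:8,r2:Add3,r3:Add1,r4:Add2
  c10: CDB Mul2=32; stall  regs: r0:64,r1:8,r2:Add3,r3:Add1,r4:Add2
  c11: stall  regs: r0:64,r1:8,r2:Add3,r3:Add1,r4:Add2
  c12: stall  regs: r0:64,r1:8,r2:Add3,r3:Add1,r4:Add2
  c13: CDB Add1=40; issue ADD r0<-Add1  regs: r0:Add1,r1:8,r2:Add3,r3:40,r4:Add2
  c14: stall  regs: r0:Add1,r1:8,r2:Add3,r3:40,r4:Add2
  c15: stall  regs: r0:Add1,r1:8,r2:Add3,r3:40,r4:Add2
  c16: CDB Add2=-35; issue ADD r1<-Add2  regs: r0:Add1,r1:Add2,r2:Add3,r3:40,r4:-35
  c17: issue MUL r3<-Mul1  regs: r0:Add1,r1:Add2,r2:Add3,r3:Mul1,r4:-35
  c18: -  regs: r0:Add1,r1:Add2,r2:Add3,r3:Mul1,r4:-35

STATUS = TAG Add2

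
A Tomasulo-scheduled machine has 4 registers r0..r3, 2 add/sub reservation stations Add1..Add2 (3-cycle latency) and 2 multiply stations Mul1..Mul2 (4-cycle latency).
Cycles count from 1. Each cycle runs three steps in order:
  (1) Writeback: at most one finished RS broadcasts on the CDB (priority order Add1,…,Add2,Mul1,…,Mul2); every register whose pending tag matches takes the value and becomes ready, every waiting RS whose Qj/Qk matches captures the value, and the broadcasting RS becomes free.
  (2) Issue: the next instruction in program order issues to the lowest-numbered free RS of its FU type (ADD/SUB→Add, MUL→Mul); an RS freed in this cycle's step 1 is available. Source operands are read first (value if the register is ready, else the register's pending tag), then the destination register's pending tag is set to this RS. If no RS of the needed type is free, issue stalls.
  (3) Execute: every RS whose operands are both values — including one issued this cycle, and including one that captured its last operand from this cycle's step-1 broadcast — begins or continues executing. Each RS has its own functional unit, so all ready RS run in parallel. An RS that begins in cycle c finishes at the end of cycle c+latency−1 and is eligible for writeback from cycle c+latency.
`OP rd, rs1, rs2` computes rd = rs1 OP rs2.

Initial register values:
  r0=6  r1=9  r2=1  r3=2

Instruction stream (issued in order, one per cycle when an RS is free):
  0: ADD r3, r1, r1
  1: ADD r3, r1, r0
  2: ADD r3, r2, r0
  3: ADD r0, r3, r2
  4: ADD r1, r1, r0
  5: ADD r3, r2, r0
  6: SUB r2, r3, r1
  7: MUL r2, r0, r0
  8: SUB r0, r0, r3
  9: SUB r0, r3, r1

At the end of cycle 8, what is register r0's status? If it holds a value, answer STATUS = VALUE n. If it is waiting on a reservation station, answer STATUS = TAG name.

STATUS = TAG Add2

  c1: issue ADD r3<-Add1  regs: r0:6,r1:9,r2:1,r3:Add1
  c2: issue ADD r3<-Add2  regs: r0:6,r1:9,r2:1,r3:Add2
  c3: stall  regs: r0:6,r1:9,r2:1,r3:Add2
  c4: CDB Add1=18; issue ADD r3<-Add1  regs: r0:6,r1:9,r2:1,r3:Add1
  c5: CDB Add2=15; issue ADD r0<-Add2  regs: r0:Add2,r1:9,r2:1,r3:Add1
  c6: stall  regs: r0:Add2,r1:9,r2:1,r3:Add1
  c7: CDB Add1=7; issue ADD r1<-Add1  regs: r0:Add2,r1:Add1,r2:1,r3:7
  c8: stall  regs: r0:Add2,r1:Add1,r2:1,r3:7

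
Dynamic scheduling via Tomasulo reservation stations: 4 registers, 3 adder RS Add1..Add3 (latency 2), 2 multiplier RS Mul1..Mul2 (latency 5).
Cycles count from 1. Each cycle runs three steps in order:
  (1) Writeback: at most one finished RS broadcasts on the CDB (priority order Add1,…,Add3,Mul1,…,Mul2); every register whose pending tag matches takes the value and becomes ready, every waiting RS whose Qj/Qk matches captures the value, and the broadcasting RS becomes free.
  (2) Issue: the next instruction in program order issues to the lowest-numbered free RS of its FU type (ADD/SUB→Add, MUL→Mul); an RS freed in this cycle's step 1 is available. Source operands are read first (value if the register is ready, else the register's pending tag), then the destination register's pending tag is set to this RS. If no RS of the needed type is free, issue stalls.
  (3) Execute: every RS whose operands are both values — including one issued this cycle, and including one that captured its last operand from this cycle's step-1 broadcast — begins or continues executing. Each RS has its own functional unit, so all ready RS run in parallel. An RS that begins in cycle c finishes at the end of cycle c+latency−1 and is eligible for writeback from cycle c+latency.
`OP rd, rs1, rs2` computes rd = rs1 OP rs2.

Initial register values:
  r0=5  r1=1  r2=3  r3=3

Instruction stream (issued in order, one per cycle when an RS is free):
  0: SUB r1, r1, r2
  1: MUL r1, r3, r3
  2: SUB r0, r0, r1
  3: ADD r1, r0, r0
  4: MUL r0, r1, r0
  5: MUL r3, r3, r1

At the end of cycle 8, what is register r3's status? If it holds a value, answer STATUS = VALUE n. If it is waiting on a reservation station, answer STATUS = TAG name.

STATUS = TAG Mul1

c1: issue SUB r1<-Add1 | r0:5,r1:Add1,r2:3,r3:3
c2: issue MUL r1<-Mul1 | r0:5,r1:Mul1,r2:3,r3:3
c3: CDB Add1=-2; issue SUB r0<-Add1 | r0:Add1,r1:Mul1,r2:3,r3:3
c4: issue ADD r1<-Add2 | r0:Add1,r1:Add2,r2:3,r3:3
c5: issue MUL r0<-Mul2 | r0:Mul2,r1:Add2,r2:3,r3:3
c6: stall | r0:Mul2,r1:Add2,r2:3,r3:3
c7: CDB Mul1=9; issue MUL r3<-Mul1 | r0:Mul2,r1:Add2,r2:3,r3:Mul1
c8: - | r0:Mul2,r1:Add2,r2:3,r3:Mul1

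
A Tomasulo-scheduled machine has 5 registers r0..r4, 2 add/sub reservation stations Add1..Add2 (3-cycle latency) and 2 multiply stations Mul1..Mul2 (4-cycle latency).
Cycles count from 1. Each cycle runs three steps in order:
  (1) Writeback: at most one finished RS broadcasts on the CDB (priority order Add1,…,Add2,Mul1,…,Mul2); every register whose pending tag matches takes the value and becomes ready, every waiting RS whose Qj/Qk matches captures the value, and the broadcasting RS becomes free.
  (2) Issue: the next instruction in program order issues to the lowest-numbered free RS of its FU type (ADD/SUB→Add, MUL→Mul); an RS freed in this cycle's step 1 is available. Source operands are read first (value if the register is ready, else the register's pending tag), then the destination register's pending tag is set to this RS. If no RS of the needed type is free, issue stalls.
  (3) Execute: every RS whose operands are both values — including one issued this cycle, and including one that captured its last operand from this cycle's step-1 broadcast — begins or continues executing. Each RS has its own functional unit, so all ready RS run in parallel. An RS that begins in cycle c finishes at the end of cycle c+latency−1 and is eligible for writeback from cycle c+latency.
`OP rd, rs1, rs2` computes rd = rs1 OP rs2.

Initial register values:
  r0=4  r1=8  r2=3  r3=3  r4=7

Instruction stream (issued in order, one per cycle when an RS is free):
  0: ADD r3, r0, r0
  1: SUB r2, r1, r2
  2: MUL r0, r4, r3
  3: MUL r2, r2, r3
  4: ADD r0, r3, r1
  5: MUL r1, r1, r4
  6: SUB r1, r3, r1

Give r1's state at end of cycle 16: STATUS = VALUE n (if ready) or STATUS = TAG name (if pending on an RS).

c1: issue ADD r3<-Add1 | r0:4,r1:8,r2:3,r3:Add1,r4:7
c2: issue SUB r2<-Add2 | r0:4,r1:8,r2:Add2,r3:Add1,r4:7
c3: issue MUL r0<-Mul1 | r0:Mul1,r1:8,r2:Add2,r3:Add1,r4:7
c4: CDB Add1=8; issue MUL r2<-Mul2 | r0:Mul1,r1:8,r2:Mul2,r3:8,r4:7
c5: CDB Add2=5; issue ADD r0<-Add1 | r0:Add1,r1:8,r2:Mul2,r3:8,r4:7
c6: stall | r0:Add1,r1:8,r2:Mul2,r3:8,r4:7
c7: stall | r0:Add1,r1:8,r2:Mul2,r3:8,r4:7
c8: CDB Add1=16; stall | r0:16,r1:8,r2:Mul2,r3:8,r4:7
c9: CDB Mul1=56; issue MUL r1<-Mul1 | r0:16,r1:Mul1,r2:Mul2,r3:8,r4:7
c10: CDB Mul2=40; issue SUB r1<-Add1 | r0:16,r1:Add1,r2:40,r3:8,r4:7
c11: - | r0:16,r1:Add1,r2:40,r3:8,r4:7
c12: - | r0:16,r1:Add1,r2:40,r3:8,r4:7
c13: CDB Mul1=56 | r0:16,r1:Add1,r2:40,r3:8,r4:7
c14: - | r0:16,r1:Add1,r2:40,r3:8,r4:7
c15: - | r0:16,r1:Add1,r2:40,r3:8,r4:7
c16: CDB Add1=-48 | r0:16,r1:-48,r2:40,r3:8,r4:7

STATUS = VALUE -48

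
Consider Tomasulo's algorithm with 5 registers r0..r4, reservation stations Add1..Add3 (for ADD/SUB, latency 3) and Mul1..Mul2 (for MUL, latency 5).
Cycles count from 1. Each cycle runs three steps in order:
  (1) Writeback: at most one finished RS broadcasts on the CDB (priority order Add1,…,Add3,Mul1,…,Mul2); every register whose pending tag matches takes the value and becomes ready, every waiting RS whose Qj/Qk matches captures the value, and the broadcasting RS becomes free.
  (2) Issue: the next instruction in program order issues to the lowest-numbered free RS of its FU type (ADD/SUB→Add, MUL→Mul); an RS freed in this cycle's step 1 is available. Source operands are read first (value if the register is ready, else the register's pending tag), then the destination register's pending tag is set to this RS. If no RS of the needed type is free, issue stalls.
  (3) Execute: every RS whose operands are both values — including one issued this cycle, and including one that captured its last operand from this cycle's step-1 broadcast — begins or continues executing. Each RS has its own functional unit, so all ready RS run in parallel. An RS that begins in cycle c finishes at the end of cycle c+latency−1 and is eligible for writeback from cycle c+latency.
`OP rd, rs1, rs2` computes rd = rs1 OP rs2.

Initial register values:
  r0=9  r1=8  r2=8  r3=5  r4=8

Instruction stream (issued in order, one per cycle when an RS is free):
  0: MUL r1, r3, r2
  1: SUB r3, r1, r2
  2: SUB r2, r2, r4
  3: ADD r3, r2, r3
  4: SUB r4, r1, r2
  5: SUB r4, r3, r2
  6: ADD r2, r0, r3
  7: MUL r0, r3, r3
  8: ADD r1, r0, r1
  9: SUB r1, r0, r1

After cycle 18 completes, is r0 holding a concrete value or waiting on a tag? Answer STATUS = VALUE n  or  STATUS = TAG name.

STATUS = VALUE 1024

  c1: issue MUL r1<-Mul1  regs: r0:9,r1:Mul1,r2:8,r3:5,r4:8
  c2: issue SUB r3<-Add1  regs: r0:9,r1:Mul1,r2:8,r3:Add1,r4:8
  c3: issue SUB r2<-Add2  regs: r0:9,r1:Mul1,r2:Add2,r3:Add1,r4:8
  c4: issue ADD r3<-Add3  regs: r0:9,r1:Mul1,r2:Add2,r3:Add3,r4:8
  c5: stall  regs: r0:9,r1:Mul1,r2:Add2,r3:Add3,r4:8
  c6: CDB Add2=0; issue SUB r4<-Add2  regs: r0:9,r1:Mul1,r2:0,r3:Add3,r4:Add2
  c7: CDB Mul1=40; stall  regs: r0:9,r1:40,r2:0,r3:Add3,r4:Add2
  c8: stall  regs: r0:9,r1:40,r2:0,r3:Add3,r4:Add2
  c9: stall  regs: r0:9,r1:40,r2:0,r3:Add3,r4:Add2
  c10: CDB Add1=32; issue SUB r4<-Add1  regs: r0:9,r1:40,r2:0,r3:Add3,r4:Add1
  c11: CDB Add2=40; issue ADD r2<-Add2  regs: r0:9,r1:40,r2:Add2,r3:Add3,r4:Add1
  c12: issue MUL r0<-Mul1  regs: r0:Mul1,r1:40,r2:Add2,r3:Add3,r4:Add1
  c13: CDB Add3=32; issue ADD r1<-Add3  regs: r0:Mul1,r1:Add3,r2:Add2,r3:32,r4:Add1
  c14: stall  regs: r0:Mul1,r1:Add3,r2:Add2,r3:32,r4:Add1
  c15: stall  regs: r0:Mul1,r1:Add3,r2:Add2,r3:32,r4:Add1
  c16: CDB Add1=32; issue SUB r1<-Add1  regs: r0:Mul1,r1:Add1,r2:Add2,r3:32,r4:32
  c17: CDB Add2=41  regs: r0:Mul1,r1:Add1,r2:41,r3:32,r4:32
  c18: CDB Mul1=1024  regs: r0:1024,r1:Add1,r2:41,r3:32,r4:32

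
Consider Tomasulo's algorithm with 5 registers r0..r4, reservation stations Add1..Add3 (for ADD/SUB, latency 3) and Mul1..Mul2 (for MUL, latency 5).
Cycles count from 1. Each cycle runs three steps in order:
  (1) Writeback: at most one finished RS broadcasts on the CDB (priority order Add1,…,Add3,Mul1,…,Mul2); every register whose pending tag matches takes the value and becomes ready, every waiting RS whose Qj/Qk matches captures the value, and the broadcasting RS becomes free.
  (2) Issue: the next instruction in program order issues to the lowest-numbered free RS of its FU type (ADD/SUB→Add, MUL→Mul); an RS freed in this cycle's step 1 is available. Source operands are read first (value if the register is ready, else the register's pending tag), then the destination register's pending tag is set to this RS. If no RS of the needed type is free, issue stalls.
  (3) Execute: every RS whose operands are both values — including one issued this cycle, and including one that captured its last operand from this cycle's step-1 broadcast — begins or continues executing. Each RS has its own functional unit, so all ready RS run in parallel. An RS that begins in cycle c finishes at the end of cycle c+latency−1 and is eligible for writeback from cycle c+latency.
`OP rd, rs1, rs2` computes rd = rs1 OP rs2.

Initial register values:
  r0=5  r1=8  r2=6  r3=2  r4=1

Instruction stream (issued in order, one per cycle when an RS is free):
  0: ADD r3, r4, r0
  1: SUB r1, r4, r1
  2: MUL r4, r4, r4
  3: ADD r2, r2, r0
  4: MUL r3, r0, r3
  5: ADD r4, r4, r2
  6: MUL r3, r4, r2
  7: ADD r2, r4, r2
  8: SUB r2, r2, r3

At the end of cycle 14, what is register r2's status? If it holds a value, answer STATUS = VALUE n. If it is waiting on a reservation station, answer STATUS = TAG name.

STATUS = TAG Add3

cycle 1: issue ADD r3<-Add1 // r0:5,r1:8,r2:6,r3:Add1,r4:1
cycle 2: issue SUB r1<-Add2 // r0:5,r1:Add2,r2:6,r3:Add1,r4:1
cycle 3: issue MUL r4<-Mul1 // r0:5,r1:Add2,r2:6,r3:Add1,r4:Mul1
cycle 4: CDB Add1=6; issue ADD r2<-Add1 // r0:5,r1:Add2,r2:Add1,r3:6,r4:Mul1
cycle 5: CDB Add2=-7; issue MUL r3<-Mul2 // r0:5,r1:-7,r2:Add1,r3:Mul2,r4:Mul1
cycle 6: issue ADD r4<-Add2 // r0:5,r1:-7,r2:Add1,r3:Mul2,r4:Add2
cycle 7: CDB Add1=11; stall // r0:5,r1:-7,r2:11,r3:Mul2,r4:Add2
cycle 8: CDB Mul1=1; issue MUL r3<-Mul1 // r0:5,r1:-7,r2:11,r3:Mul1,r4:Add2
cycle 9: issue ADD r2<-Add1 // r0:5,r1:-7,r2:Add1,r3:Mul1,r4:Add2
cycle 10: CDB Mul2=30; issue SUB r2<-Add3 // r0:5,r1:-7,r2:Add3,r3:Mul1,r4:Add2
cycle 11: CDB Add2=12 // r0:5,r1:-7,r2:Add3,r3:Mul1,r4:12
cycle 12: - // r0:5,r1:-7,r2:Add3,r3:Mul1,r4:12
cycle 13: - // r0:5,r1:-7,r2:Add3,r3:Mul1,r4:12
cycle 14: CDB Add1=23 // r0:5,r1:-7,r2:Add3,r3:Mul1,r4:12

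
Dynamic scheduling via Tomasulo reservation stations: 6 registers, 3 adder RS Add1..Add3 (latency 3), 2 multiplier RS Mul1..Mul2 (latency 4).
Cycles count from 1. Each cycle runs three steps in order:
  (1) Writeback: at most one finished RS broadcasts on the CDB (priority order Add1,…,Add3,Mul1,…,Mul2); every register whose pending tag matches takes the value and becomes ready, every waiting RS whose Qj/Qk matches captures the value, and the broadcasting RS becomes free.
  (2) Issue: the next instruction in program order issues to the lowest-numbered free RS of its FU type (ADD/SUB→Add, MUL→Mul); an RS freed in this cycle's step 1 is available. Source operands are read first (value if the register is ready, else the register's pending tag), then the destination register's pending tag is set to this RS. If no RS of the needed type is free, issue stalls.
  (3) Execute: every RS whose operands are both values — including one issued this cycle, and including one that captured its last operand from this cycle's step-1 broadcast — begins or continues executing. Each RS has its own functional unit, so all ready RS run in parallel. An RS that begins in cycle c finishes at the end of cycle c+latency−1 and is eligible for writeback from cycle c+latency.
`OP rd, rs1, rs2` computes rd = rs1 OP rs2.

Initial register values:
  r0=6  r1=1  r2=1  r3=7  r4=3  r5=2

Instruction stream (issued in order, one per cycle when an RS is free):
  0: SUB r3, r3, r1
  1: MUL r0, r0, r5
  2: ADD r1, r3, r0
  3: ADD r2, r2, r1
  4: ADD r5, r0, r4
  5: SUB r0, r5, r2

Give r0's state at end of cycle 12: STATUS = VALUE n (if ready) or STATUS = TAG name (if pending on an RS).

cycle 1: issue SUB r3<-Add1 // r0:6,r1:1,r2:1,r3:Add1,r4:3,r5:2
cycle 2: issue MUL r0<-Mul1 // r0:Mul1,r1:1,r2:1,r3:Add1,r4:3,r5:2
cycle 3: issue ADD r1<-Add2 // r0:Mul1,r1:Add2,r2:1,r3:Add1,r4:3,r5:2
cycle 4: CDB Add1=6; issue ADD r2<-Add1 // r0:Mul1,r1:Add2,r2:Add1,r3:6,r4:3,r5:2
cycle 5: issue ADD r5<-Add3 // r0:Mul1,r1:Add2,r2:Add1,r3:6,r4:3,r5:Add3
cycle 6: CDB Mul1=12; stall // r0:12,r1:Add2,r2:Add1,r3:6,r4:3,r5:Add3
cycle 7: stall // r0:12,r1:Add2,r2:Add1,r3:6,r4:3,r5:Add3
cycle 8: stall // r0:12,r1:Add2,r2:Add1,r3:6,r4:3,r5:Add3
cycle 9: CDB Add2=18; issue SUB r0<-Add2 // r0:Add2,r1:18,r2:Add1,r3:6,r4:3,r5:Add3
cycle 10: CDB Add3=15 // r0:Add2,r1:18,r2:Add1,r3:6,r4:3,r5:15
cycle 11: - // r0:Add2,r1:18,r2:Add1,r3:6,r4:3,r5:15
cycle 12: CDB Add1=19 // r0:Add2,r1:18,r2:19,r3:6,r4:3,r5:15

STATUS = TAG Add2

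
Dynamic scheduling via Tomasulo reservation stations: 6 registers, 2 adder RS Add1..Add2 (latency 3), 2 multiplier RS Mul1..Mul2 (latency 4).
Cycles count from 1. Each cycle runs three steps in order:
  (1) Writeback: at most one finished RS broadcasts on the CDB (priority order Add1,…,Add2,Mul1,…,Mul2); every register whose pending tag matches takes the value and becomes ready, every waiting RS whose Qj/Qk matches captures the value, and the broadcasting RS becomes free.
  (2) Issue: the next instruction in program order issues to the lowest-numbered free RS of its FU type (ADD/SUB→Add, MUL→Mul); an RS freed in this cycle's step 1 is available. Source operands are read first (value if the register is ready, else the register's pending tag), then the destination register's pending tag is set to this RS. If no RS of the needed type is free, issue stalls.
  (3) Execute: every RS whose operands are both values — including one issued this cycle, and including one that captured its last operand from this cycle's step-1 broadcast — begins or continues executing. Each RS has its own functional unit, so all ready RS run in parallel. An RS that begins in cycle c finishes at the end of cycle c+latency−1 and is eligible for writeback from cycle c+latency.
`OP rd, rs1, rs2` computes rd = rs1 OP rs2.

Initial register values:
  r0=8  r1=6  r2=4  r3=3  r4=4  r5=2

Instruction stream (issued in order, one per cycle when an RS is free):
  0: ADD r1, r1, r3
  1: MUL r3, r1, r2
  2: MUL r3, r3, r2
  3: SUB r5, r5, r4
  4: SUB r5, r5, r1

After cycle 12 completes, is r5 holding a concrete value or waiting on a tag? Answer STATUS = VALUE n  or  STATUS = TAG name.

STATUS = VALUE -11

c1: issue ADD r1<-Add1 | r0:8,r1:Add1,r2:4,r3:3,r4:4,r5:2
c2: issue MUL r3<-Mul1 | r0:8,r1:Add1,r2:4,r3:Mul1,r4:4,r5:2
c3: issue MUL r3<-Mul2 | r0:8,r1:Add1,r2:4,r3:Mul2,r4:4,r5:2
c4: CDB Add1=9; issue SUB r5<-Add1 | r0:8,r1:9,r2:4,r3:Mul2,r4:4,r5:Add1
c5: issue SUB r5<-Add2 | r0:8,r1:9,r2:4,r3:Mul2,r4:4,r5:Add2
c6: - | r0:8,r1:9,r2:4,r3:Mul2,r4:4,r5:Add2
c7: CDB Add1=-2 | r0:8,r1:9,r2:4,r3:Mul2,r4:4,r5:Add2
c8: CDB Mul1=36 | r0:8,r1:9,r2:4,r3:Mul2,r4:4,r5:Add2
c9: - | r0:8,r1:9,r2:4,r3:Mul2,r4:4,r5:Add2
c10: CDB Add2=-11 | r0:8,r1:9,r2:4,r3:Mul2,r4:4,r5:-11
c11: - | r0:8,r1:9,r2:4,r3:Mul2,r4:4,r5:-11
c12: CDB Mul2=144 | r0:8,r1:9,r2:4,r3:144,r4:4,r5:-11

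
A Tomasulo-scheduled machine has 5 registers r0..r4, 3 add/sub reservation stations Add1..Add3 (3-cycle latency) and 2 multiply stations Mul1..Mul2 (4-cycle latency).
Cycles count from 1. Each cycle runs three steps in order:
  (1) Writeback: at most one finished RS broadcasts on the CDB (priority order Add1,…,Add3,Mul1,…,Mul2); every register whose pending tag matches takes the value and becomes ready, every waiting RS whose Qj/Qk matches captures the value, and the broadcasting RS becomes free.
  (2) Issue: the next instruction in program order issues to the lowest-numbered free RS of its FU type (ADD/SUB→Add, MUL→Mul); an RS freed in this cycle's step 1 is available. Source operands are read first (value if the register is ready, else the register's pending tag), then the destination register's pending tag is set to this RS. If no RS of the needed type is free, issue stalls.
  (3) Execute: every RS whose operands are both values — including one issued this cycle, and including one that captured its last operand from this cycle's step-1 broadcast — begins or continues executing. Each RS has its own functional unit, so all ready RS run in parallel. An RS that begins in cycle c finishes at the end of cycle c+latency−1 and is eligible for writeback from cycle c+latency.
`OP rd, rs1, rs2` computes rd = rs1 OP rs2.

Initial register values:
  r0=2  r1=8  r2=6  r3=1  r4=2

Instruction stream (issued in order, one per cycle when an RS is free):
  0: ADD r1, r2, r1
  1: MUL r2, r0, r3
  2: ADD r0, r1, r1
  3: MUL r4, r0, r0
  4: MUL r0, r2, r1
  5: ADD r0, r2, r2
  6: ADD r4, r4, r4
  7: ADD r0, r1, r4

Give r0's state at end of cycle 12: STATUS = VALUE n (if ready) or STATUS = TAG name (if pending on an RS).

  c1: issue ADD r1<-Add1  regs: r0:2,r1:Add1,r2:6,r3:1,r4:2
  c2: issue MUL r2<-Mul1  regs: r0:2,r1:Add1,r2:Mul1,r3:1,r4:2
  c3: issue ADD r0<-Add2  regs: r0:Add2,r1:Add1,r2:Mul1,r3:1,r4:2
  c4: CDB Add1=14; issue MUL r4<-Mul2  regs: r0:Add2,r1:14,r2:Mul1,r3:1,r4:Mul2
  c5: stall  regs: r0:Add2,r1:14,r2:Mul1,r3:1,r4:Mul2
  c6: CDB Mul1=2; issue MUL r0<-Mul1  regs: r0:Mul1,r1:14,r2:2,r3:1,r4:Mul2
  c7: CDB Add2=28; issue ADD r0<-Add1  regs: r0:Add1,r1:14,r2:2,r3:1,r4:Mul2
  c8: issue ADD r4<-Add2  regs: r0:Add1,r1:14,r2:2,r3:1,r4:Add2
  c9: issue ADD r0<-Add3  regs: r0:Add3,r1:14,r2:2,r3:1,r4:Add2
  c10: CDB Add1=4  regs: r0:Add3,r1:14,r2:2,r3:1,r4:Add2
  c11: CDB Mul1=28  regs: r0:Add3,r1:14,r2:2,r3:1,r4:Add2
  c12: CDB Mul2=784  regs: r0:Add3,r1:14,r2:2,r3:1,r4:Add2

STATUS = TAG Add3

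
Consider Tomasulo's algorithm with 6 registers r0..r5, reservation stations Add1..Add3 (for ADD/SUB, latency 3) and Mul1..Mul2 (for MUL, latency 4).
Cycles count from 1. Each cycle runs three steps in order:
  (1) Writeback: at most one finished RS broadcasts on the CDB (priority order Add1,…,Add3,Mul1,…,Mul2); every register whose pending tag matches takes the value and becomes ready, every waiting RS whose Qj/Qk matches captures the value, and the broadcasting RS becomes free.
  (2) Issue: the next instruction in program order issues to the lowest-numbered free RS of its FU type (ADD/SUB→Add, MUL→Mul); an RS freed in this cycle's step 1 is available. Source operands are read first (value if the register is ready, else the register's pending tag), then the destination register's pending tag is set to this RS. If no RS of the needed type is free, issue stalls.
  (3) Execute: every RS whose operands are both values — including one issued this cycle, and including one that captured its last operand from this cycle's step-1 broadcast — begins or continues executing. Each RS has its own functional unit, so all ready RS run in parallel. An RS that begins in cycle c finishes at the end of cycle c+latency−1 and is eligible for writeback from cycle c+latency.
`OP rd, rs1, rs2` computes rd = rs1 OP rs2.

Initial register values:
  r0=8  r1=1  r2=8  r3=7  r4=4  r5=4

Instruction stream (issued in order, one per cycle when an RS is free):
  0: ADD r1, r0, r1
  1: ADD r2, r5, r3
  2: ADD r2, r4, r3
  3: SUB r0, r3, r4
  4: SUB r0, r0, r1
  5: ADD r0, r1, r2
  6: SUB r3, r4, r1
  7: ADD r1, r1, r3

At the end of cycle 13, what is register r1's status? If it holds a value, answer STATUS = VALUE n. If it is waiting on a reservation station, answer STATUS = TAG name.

cycle 1: issue ADD r1<-Add1 // r0:8,r1:Add1,r2:8,r3:7,r4:4,r5:4
cycle 2: issue ADD r2<-Add2 // r0:8,r1:Add1,r2:Add2,r3:7,r4:4,r5:4
cycle 3: issue ADD r2<-Add3 // r0:8,r1:Add1,r2:Add3,r3:7,r4:4,r5:4
cycle 4: CDB Add1=9; issue SUB r0<-Add1 // r0:Add1,r1:9,r2:Add3,r3:7,r4:4,r5:4
cycle 5: CDB Add2=11; issue SUB r0<-Add2 // r0:Add2,r1:9,r2:Add3,r3:7,r4:4,r5:4
cycle 6: CDB Add3=11; issue ADD r0<-Add3 // r0:Add3,r1:9,r2:11,r3:7,r4:4,r5:4
cycle 7: CDB Add1=3; issue SUB r3<-Add1 // r0:Add3,r1:9,r2:11,r3:Add1,r4:4,r5:4
cycle 8: stall // r0:Add3,r1:9,r2:11,r3:Add1,r4:4,r5:4
cycle 9: CDB Add3=20; issue ADD r1<-Add3 // r0:20,r1:Add3,r2:11,r3:Add1,r4:4,r5:4
cycle 10: CDB Add1=-5 // r0:20,r1:Add3,r2:11,r3:-5,r4:4,r5:4
cycle 11: CDB Add2=-6 // r0:20,r1:Add3,r2:11,r3:-5,r4:4,r5:4
cycle 12: - // r0:20,r1:Add3,r2:11,r3:-5,r4:4,r5:4
cycle 13: CDB Add3=4 // r0:20,r1:4,r2:11,r3:-5,r4:4,r5:4

STATUS = VALUE 4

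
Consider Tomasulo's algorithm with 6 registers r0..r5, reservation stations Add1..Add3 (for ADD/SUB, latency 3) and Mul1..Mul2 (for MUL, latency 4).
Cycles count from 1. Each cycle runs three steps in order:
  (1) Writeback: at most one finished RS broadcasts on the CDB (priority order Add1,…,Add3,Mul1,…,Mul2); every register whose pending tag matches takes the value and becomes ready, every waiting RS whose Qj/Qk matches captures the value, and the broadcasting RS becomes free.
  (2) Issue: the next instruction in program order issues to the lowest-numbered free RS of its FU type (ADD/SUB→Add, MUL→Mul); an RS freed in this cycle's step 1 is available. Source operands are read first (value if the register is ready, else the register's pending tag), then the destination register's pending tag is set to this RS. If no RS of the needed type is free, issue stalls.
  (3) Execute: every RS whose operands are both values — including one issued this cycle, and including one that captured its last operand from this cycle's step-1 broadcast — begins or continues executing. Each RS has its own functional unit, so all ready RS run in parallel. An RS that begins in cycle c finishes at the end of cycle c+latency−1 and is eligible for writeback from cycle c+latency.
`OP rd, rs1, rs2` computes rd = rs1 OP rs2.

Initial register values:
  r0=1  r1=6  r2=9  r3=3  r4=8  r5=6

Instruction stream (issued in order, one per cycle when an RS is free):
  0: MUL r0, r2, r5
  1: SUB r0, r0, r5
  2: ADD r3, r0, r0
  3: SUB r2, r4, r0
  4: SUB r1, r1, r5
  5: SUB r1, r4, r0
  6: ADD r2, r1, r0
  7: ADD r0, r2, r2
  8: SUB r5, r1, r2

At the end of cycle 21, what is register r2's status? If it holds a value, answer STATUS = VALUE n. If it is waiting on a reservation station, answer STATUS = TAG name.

STATUS = VALUE 8

  c1: issue MUL r0<-Mul1  regs: r0:Mul1,r1:6,r2:9,r3:3,r4:8,r5:6
  c2: issue SUB r0<-Add1  regs: r0:Add1,r1:6,r2:9,r3:3,r4:8,r5:6
  c3: issue ADD r3<-Add2  regs: r0:Add1,r1:6,r2:9,r3:Add2,r4:8,r5:6
  c4: issue SUB r2<-Add3  regs: r0:Add1,r1:6,r2:Add3,r3:Add2,r4:8,r5:6
  c5: CDB Mul1=54; stall  regs: r0:Add1,r1:6,r2:Add3,r3:Add2,r4:8,r5:6
  c6: stall  regs: r0:Add1,r1:6,r2:Add3,r3:Add2,r4:8,r5:6
  c7: stall  regs: r0:Add1,r1:6,r2:Add3,r3:Add2,r4:8,r5:6
  c8: CDB Add1=48; issue SUB r1<-Add1  regs: r0:48,r1:Add1,r2:Add3,r3:Add2,r4:8,r5:6
  c9: stall  regs: r0:48,r1:Add1,r2:Add3,r3:Add2,r4:8,r5:6
  c10: stall  regs: r0:48,r1:Add1,r2:Add3,r3:Add2,r4:8,r5:6
  c11: CDB Add1=0; issue SUB r1<-Add1  regs: r0:48,r1:Add1,r2:Add3,r3:Add2,r4:8,r5:6
  c12: CDB Add2=96; issue ADD r2<-Add2  regs: r0:48,r1:Add1,r2:Add2,r3:96,r4:8,r5:6
  c13: CDB Add3=-40; issue ADD r0<-Add3  regs: r0:Add3,r1:Add1,r2:Add2,r3:96,r4:8,r5:6
  c14: CDB Add1=-40; issue SUB r5<-Add1  regs: r0:Add3,r1:-40,r2:Add2,r3:96,r4:8,r5:Add1
  c15: -  regs: r0:Add3,r1:-40,r2:Add2,r3:96,r4:8,r5:Add1
  c16: -  regs: r0:Add3,r1:-40,r2:Add2,r3:96,r4:8,r5:Add1
  c17: CDB Add2=8  regs: r0:Add3,r1:-40,r2:8,r3:96,r4:8,r5:Add1
  c18: -  regs: r0:Add3,r1:-40,r2:8,r3:96,r4:8,r5:Add1
  c19: -  regs: r0:Add3,r1:-40,r2:8,r3:96,r4:8,r5:Add1
  c20: CDB Add1=-48  regs: r0:Add3,r1:-40,r2:8,r3:96,r4:8,r5:-48
  c21: CDB Add3=16  regs: r0:16,r1:-40,r2:8,r3:96,r4:8,r5:-48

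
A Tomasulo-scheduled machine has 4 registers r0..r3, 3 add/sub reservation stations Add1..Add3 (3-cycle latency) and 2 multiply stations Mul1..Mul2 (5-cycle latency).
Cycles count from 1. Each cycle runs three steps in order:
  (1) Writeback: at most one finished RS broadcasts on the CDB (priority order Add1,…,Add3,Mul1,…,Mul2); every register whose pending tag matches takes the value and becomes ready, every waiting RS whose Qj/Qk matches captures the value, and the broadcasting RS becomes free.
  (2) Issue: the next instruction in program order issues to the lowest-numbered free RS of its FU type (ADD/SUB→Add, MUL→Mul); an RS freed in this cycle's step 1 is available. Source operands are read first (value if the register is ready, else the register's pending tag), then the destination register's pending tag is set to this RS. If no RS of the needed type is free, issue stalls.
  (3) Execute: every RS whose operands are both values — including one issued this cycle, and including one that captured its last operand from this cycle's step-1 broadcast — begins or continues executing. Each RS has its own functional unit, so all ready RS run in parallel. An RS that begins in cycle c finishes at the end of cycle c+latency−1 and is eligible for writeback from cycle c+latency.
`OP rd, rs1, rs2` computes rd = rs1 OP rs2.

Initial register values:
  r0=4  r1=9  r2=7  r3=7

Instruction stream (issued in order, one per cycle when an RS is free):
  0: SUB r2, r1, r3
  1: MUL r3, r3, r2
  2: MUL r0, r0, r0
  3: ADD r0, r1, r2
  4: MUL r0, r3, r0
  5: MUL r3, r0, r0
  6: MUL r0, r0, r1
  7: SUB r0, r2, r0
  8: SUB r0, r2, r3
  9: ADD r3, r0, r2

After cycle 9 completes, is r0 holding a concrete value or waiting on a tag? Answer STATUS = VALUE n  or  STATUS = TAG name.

cycle 1: issue SUB r2<-Add1 // r0:4,r1:9,r2:Add1,r3:7
cycle 2: issue MUL r3<-Mul1 // r0:4,r1:9,r2:Add1,r3:Mul1
cycle 3: issue MUL r0<-Mul2 // r0:Mul2,r1:9,r2:Add1,r3:Mul1
cycle 4: CDB Add1=2; issue ADD r0<-Add1 // r0:Add1,r1:9,r2:2,r3:Mul1
cycle 5: stall // r0:Add1,r1:9,r2:2,r3:Mul1
cycle 6: stall // r0:Add1,r1:9,r2:2,r3:Mul1
cycle 7: CDB Add1=11; stall // r0:11,r1:9,r2:2,r3:Mul1
cycle 8: CDB Mul2=16; issue MUL r0<-Mul2 // r0:Mul2,r1:9,r2:2,r3:Mul1
cycle 9: CDB Mul1=14; issue MUL r3<-Mul1 // r0:Mul2,r1:9,r2:2,r3:Mul1

STATUS = TAG Mul2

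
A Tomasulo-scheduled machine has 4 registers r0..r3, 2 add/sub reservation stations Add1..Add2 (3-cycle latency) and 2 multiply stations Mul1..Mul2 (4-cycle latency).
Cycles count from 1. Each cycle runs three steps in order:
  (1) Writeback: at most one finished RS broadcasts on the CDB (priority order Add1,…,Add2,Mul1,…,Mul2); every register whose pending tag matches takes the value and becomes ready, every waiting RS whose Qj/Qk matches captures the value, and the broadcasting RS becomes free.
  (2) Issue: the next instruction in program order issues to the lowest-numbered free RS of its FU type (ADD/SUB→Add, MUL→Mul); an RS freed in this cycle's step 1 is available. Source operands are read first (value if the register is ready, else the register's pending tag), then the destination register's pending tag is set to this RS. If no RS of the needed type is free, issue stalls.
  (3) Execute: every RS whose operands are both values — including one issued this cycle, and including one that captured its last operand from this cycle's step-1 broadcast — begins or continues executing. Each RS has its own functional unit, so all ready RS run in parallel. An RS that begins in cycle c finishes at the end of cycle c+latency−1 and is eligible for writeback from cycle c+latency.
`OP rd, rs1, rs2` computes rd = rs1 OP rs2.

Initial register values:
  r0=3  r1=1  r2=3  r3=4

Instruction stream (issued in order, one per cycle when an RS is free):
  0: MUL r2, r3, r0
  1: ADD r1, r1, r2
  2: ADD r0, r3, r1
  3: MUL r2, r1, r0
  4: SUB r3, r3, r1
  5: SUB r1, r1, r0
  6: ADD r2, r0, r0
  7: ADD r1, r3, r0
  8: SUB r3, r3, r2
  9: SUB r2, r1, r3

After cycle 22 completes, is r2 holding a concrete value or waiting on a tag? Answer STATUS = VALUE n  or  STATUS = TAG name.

cycle 1: issue MUL r2<-Mul1 // r0:3,r1:1,r2:Mul1,r3:4
cycle 2: issue ADD r1<-Add1 // r0:3,r1:Add1,r2:Mul1,r3:4
cycle 3: issue ADD r0<-Add2 // r0:Add2,r1:Add1,r2:Mul1,r3:4
cycle 4: issue MUL r2<-Mul2 // r0:Add2,r1:Add1,r2:Mul2,r3:4
cycle 5: CDB Mul1=12; stall // r0:Add2,r1:Add1,r2:Mul2,r3:4
cycle 6: stall // r0:Add2,r1:Add1,r2:Mul2,r3:4
cycle 7: stall // r0:Add2,r1:Add1,r2:Mul2,r3:4
cycle 8: CDB Add1=13; issue SUB r3<-Add1 // r0:Add2,r1:13,r2:Mul2,r3:Add1
cycle 9: stall // r0:Add2,r1:13,r2:Mul2,r3:Add1
cycle 10: stall // r0:Add2,r1:13,r2:Mul2,r3:Add1
cycle 11: CDB Add1=-9; issue SUB r1<-Add1 // r0:Add2,r1:Add1,r2:Mul2,r3:-9
cycle 12: CDB Add2=17; issue ADD r2<-Add2 // r0:17,r1:Add1,r2:Add2,r3:-9
cycle 13: stall // r0:17,r1:Add1,r2:Add2,r3:-9
cycle 14: stall // r0:17,r1:Add1,r2:Add2,r3:-9
cycle 15: CDB Add1=-4; issue ADD r1<-Add1 // r0:17,r1:Add1,r2:Add2,r3:-9
cycle 16: CDB Add2=34; issue SUB r3<-Add2 // r0:17,r1:Add1,r2:34,r3:Add2
cycle 17: CDB Mul2=221; stall // r0:17,r1:Add1,r2:34,r3:Add2
cycle 18: CDB Add1=8; issue SUB r2<-Add1 // r0:17,r1:8,r2:Add1,r3:Add2
cycle 19: CDB Add2=-43 // r0:17,r1:8,r2:Add1,r3:-43
cycle 20: - // r0:17,r1:8,r2:Add1,r3:-43
cycle 21: - // r0:17,r1:8,r2:Add1,r3:-43
cycle 22: CDB Add1=51 // r0:17,r1:8,r2:51,r3:-43

STATUS = VALUE 51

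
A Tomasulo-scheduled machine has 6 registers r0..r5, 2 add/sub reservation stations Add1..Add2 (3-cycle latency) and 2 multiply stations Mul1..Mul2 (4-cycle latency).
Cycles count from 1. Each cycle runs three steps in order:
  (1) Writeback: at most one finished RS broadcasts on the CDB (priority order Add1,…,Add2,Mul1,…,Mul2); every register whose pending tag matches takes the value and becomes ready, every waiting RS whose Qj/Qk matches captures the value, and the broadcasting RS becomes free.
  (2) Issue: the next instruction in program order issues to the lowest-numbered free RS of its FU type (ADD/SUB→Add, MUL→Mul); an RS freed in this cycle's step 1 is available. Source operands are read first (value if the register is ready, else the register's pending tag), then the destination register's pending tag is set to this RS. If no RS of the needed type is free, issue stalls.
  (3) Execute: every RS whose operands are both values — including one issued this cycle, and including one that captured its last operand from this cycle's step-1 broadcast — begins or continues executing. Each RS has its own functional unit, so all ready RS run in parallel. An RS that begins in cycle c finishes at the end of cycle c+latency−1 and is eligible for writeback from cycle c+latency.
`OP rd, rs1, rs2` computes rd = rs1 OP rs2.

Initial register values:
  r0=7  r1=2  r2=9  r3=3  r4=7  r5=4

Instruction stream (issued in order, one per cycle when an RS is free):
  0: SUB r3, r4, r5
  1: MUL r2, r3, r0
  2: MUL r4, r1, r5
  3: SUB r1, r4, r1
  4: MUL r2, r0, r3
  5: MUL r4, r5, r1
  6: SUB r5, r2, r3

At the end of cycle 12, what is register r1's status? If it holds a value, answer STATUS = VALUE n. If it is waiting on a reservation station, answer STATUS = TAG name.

cycle 1: issue SUB r3<-Add1 // r0:7,r1:2,r2:9,r3:Add1,r4:7,r5:4
cycle 2: issue MUL r2<-Mul1 // r0:7,r1:2,r2:Mul1,r3:Add1,r4:7,r5:4
cycle 3: issue MUL r4<-Mul2 // r0:7,r1:2,r2:Mul1,r3:Add1,r4:Mul2,r5:4
cycle 4: CDB Add1=3; issue SUB r1<-Add1 // r0:7,r1:Add1,r2:Mul1,r3:3,r4:Mul2,r5:4
cycle 5: stall // r0:7,r1:Add1,r2:Mul1,r3:3,r4:Mul2,r5:4
cycle 6: stall // r0:7,r1:Add1,r2:Mul1,r3:3,r4:Mul2,r5:4
cycle 7: CDB Mul2=8; issue MUL r2<-Mul2 // r0:7,r1:Add1,r2:Mul2,r3:3,r4:8,r5:4
cycle 8: CDB Mul1=21; issue MUL r4<-Mul1 // r0:7,r1:Add1,r2:Mul2,r3:3,r4:Mul1,r5:4
cycle 9: issue SUB r5<-Add2 // r0:7,r1:Add1,r2:Mul2,r3:3,r4:Mul1,r5:Add2
cycle 10: CDB Add1=6 // r0:7,r1:6,r2:Mul2,r3:3,r4:Mul1,r5:Add2
cycle 11: CDB Mul2=21 // r0:7,r1:6,r2:21,r3:3,r4:Mul1,r5:Add2
cycle 12: - // r0:7,r1:6,r2:21,r3:3,r4:Mul1,r5:Add2

STATUS = VALUE 6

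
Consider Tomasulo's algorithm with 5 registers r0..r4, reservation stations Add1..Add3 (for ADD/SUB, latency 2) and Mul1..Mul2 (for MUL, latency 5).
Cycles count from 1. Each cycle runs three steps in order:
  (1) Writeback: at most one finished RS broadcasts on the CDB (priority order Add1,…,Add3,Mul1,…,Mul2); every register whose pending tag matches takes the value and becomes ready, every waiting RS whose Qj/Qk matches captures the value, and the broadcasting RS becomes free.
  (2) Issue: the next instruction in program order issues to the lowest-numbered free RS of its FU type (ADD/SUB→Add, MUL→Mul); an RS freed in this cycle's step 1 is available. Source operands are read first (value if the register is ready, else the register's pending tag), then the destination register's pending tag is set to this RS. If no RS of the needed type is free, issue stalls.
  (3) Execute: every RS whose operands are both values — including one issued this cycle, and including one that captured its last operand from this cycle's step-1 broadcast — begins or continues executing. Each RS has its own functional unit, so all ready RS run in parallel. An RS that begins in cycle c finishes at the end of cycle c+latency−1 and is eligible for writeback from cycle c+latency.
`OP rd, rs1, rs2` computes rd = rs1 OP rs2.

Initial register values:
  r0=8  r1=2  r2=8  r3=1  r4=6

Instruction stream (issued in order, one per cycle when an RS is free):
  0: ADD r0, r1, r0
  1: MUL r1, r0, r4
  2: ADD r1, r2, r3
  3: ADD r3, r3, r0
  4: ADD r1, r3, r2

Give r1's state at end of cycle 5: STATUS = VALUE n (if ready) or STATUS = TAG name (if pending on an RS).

  c1: issue ADD r0<-Add1  regs: r0:Add1,r1:2,r2:8,r3:1,r4:6
  c2: issue MUL r1<-Mul1  regs: r0:Add1,r1:Mul1,r2:8,r3:1,r4:6
  c3: CDB Add1=10; issue ADD r1<-Add1  regs: r0:10,r1:Add1,r2:8,r3:1,r4:6
  c4: issue ADD r3<-Add2  regs: r0:10,r1:Add1,r2:8,r3:Add2,r4:6
  c5: CDB Add1=9; issue ADD r1<-Add1  regs: r0:10,r1:Add1,r2:8,r3:Add2,r4:6

STATUS = TAG Add1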